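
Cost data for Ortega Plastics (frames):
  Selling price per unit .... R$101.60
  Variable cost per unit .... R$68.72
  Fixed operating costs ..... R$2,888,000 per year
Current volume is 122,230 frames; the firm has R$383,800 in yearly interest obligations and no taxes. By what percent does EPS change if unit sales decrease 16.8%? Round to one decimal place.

-90.4%

Total contribution margin = 122,230 × R$32.88 = R$4,018,922.40.
Operating income = contribution − fixed costs = R$4,018,922.40 − R$2,888,000 = R$1,130,922.40.
After interest of R$383,800.00, pre-tax earnings = R$747,122.40.
Degree of combined leverage = contribution ÷ (EBIT − I) = R$4,018,922.40 ÷ R$747,122.40 = 5.3792.
%ΔEPS = DCL × %ΔSales = 5.3792 × -16.8% = -90.4%.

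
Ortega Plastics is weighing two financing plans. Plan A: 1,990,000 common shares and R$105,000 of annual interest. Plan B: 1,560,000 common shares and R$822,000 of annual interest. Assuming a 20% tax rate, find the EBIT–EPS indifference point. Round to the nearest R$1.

R$3,423,209

Set EPS_A = EPS_B: (EBIT − R$105,000)(1 − 0.20) ÷ 1,990,000 = (EBIT − R$822,000)(1 − 0.20) ÷ 1,560,000.
Cancelling (1 − t) and cross-multiplying: 1,560,000·(EBIT − 105,000) = 1,990,000·(EBIT − 822,000).
Solving, EBIT = (822,000·1,990,000 − 105,000·1,560,000) / (1,990,000 − 1,560,000) = 1,471,980,000,000 / 430,000 = 3,423,209.30.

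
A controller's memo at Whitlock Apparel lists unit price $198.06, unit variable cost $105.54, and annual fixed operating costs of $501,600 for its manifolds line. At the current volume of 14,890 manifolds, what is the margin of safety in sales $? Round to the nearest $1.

Each unit contributes $198.06 − $105.54 = $92.52. Break-even units = $501,600 ÷ $92.52 = 5,421.53; break-even revenue = 5,421.53 × $198.06 = $1,073,788.33.
Actual sales revenue = 14,890 × $198.06 = $2,949,113.40.
Margin of safety = $2,949,113.40 − $1,073,788.33 = $1,875,325.

$1,875,325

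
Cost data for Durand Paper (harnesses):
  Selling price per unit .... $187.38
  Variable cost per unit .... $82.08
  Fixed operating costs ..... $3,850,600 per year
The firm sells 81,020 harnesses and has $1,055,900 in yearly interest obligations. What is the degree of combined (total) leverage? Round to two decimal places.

2.35

At 81,020 units, contribution = 81,020 × $105.30 = $8,531,406.00.
Operating income = contribution − fixed costs = $8,531,406.00 − $3,850,600 = $4,680,806.00. Interest = $1,055,900.00.
DOL = $8,531,406.00 ÷ $4,680,806.00 = 1.8226; DFL = $4,680,806.00 ÷ $3,624,906.00 = 1.2913.
DCL = DOL × DFL = 1.8226 × 1.2913 = 2.3535.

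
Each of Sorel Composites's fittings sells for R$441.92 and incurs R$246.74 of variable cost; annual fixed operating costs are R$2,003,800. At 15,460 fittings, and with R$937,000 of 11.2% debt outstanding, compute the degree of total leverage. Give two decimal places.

3.32

Total contribution margin = 15,460 × R$195.18 = R$3,017,482.80.
EBIT = R$3,017,482.80 − R$2,003,800 = R$1,013,682.80. Interest = R$104,944.00.
DOL = R$3,017,482.80 ÷ R$1,013,682.80 = 2.9768; DFL = R$1,013,682.80 ÷ R$908,738.80 = 1.1155.
Combined leverage = 2.9768 × 1.1155 = 3.3206.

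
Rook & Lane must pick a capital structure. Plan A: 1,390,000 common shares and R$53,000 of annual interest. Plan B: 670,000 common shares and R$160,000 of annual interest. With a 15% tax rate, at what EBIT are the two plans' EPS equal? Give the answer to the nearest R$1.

R$259,569

At indifference, (EBIT − 53,000)(1 − t)/1,390,000 = (EBIT − 160,000)(1 − t)/670,000.
The (1 − t) factor cancels: (EBIT − 53,000) × 670,000 = (EBIT − 160,000) × 1,390,000.
EBIT × (1,390,000 − 670,000) = 160,000 × 1,390,000 − 53,000 × 670,000 = 186,890,000,000, so EBIT = 186,890,000,000 ÷ 720,000 = 259,569.44.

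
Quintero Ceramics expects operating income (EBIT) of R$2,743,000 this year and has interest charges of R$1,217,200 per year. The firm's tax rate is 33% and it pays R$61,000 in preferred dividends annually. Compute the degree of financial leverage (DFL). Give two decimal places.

Interest = R$1,217,200.00.
Pre-tax preferred-dividend burden = R$61,000 ÷ (1 − 0.33) = R$91,044.78.
DFL = EBIT ÷ [EBIT − I − D_p/(1−t)] = R$2,743,000 ÷ [R$2,743,000 − R$1,217,200.00 − R$91,044.78] = R$2,743,000 ÷ R$1,434,755.22 = 1.9118.

1.91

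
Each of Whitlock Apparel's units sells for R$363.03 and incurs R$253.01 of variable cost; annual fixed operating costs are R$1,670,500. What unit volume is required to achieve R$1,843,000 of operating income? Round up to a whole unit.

31,936 units

Contribution margin per unit = R$363.03 − R$253.01 = R$110.02.
Units = (FC + target) / CM = (R$1,670,500 + R$1,843,000) / R$110.02 = 31,935.10, so 31,936 units.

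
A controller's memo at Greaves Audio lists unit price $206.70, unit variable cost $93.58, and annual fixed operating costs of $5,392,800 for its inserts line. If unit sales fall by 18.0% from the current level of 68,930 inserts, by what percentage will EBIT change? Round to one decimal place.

-58.4%

Contribution at this volume is 68,930 × $113.12 = $7,797,361.60.
EBIT = $7,797,361.60 − $5,392,800 = $2,404,561.60.
DOL = contribution ÷ EBIT = $7,797,361.60 ÷ $2,404,561.60 = 3.2427.
Operating income changes by 3.2427 × -18.0% = -58.4%.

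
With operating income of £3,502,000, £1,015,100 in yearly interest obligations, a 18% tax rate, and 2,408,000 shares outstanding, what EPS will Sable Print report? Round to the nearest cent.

Interest = £1,015,100.00, so EBT = £3,502,000 − £1,015,100.00 = £2,486,900.00.
After tax at 18%: net income = £2,486,900.00 × 0.82 = £2,039,258.00.
Per share: £2,039,258.00 / 2,408,000 shares = £0.85.

£0.85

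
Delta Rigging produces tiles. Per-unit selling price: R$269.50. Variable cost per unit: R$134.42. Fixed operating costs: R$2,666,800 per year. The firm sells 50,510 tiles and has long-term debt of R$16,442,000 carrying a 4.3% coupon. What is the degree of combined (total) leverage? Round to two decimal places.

1.98

Total contribution margin = 50,510 × R$135.08 = R$6,822,890.80.
EBIT = R$6,822,890.80 − R$2,666,800 = R$4,156,090.80. Interest = R$707,006.00.
DOL = R$6,822,890.80 ÷ R$4,156,090.80 = 1.6417; DFL = R$4,156,090.80 ÷ R$3,449,084.80 = 1.2050.
DCL = DOL × DFL = 1.6417 × 1.2050 = 1.9782.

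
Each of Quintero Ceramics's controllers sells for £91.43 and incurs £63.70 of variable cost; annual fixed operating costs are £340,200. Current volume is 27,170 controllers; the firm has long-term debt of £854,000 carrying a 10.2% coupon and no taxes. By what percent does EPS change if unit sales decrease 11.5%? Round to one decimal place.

-26.6%

Contribution at this volume is 27,170 × £27.73 = £753,424.10.
Operating income = contribution − fixed costs = £753,424.10 − £340,200 = £413,224.10.
Interest = £87,108.00, so EBIT − I = £326,116.10.
DCL = total CM / (EBIT − I) = £753,424.10 / £326,116.10 = 2.3103.
EPS therefore changes by 2.3103 × (-11.5%) = -26.6%.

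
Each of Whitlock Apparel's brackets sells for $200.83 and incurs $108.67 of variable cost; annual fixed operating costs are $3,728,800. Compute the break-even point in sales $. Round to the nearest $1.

CM per unit = $200.83 − $108.67 = $92.16; CM ratio = $92.16 / $200.83 = 0.4589.
Break-even sales = FC ÷ CM ratio = $3,728,800 × $200.83 / $92.16 = $8,125,596.

$8,125,596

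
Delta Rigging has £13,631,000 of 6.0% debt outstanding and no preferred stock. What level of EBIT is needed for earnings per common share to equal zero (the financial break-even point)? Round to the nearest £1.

Annual interest = 6.0% × £13,631,000 = £817,860.00.
Without preferred stock the financial break-even is simply EBIT = interest = £817,860.00.

£817,860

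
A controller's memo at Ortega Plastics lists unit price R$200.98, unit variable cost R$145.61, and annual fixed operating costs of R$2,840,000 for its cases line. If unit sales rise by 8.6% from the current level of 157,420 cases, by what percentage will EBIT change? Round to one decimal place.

+12.8%

Total contribution margin = 157,420 × R$55.37 = R$8,716,345.40.
EBIT = R$8,716,345.40 − R$2,840,000 = R$5,876,345.40.
Degree of operating leverage = R$8,716,345.40 / R$5,876,345.40 = 1.4833.
So EBIT moves 1.4833 × (+8.6%) = +12.8%.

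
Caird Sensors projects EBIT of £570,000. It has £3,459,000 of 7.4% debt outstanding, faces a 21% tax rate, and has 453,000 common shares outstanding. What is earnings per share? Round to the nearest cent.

Pre-tax income = £570,000 − £255,966.00 = £314,034.00.
Net income = £314,034.00 × (1 − 0.21) = £248,086.86.
Per share: £248,086.86 / 453,000 shares = £0.55.

£0.55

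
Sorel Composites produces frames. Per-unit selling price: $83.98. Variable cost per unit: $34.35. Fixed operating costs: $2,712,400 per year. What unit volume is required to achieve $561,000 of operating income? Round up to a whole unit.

Contribution margin per unit = $83.98 − $34.35 = $49.63.
Need Q such that Q × $49.63 − $2,712,400 = $561,000, i.e. Q = $3,273,400 / $49.63 = 65,956.07 → 65,957.

65,957 frames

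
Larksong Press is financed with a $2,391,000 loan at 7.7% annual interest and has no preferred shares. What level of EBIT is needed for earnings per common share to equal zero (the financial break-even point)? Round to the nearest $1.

$184,107

Annual interest = 7.7% × $2,391,000 = $184,107.00.
Without preferred stock the financial break-even is simply EBIT = interest = $184,107.00.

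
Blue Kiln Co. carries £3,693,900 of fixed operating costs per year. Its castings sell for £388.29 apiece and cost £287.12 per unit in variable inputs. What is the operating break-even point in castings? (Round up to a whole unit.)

36,512 castings

Each unit contributes £388.29 − £287.12 = £101.17.
Break-even volume = fixed costs ÷ CM per unit = £3,693,900 ÷ £101.17 = 36,511.81, so 36,512 castings.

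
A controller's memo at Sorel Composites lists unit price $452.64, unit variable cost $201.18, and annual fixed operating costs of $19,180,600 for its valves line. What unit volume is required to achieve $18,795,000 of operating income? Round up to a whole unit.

151,021 valves

Unit CM = price − variable cost = $452.64 − $201.18 = $251.46.
Need Q such that Q × $251.46 − $19,180,600 = $18,795,000, i.e. Q = $37,975,600 / $251.46 = 151,020.44 → 151,021.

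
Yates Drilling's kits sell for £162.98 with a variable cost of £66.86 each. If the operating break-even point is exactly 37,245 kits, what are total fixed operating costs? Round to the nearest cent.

£3,579,989.40

Contribution margin per unit = £162.98 − £66.86 = £96.12.
Since BE = FC / CM, FC = 37,245 × £96.12 = £3,579,989.40.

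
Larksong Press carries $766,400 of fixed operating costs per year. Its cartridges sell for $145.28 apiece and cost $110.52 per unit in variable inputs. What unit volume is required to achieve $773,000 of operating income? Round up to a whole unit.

Each unit contributes $145.28 − $110.52 = $34.76.
Units = (FC + target) / CM = ($766,400 + $773,000) / $34.76 = 44,286.54, so 44,287 cartridges.

44,287 cartridges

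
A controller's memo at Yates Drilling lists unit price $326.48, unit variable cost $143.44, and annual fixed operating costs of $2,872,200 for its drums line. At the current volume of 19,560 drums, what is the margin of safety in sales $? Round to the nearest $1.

$1,262,938

Each unit contributes $326.48 − $143.44 = $183.04. Break-even units = $2,872,200 ÷ $183.04 = 15,691.65; break-even revenue = 15,691.65 × $326.48 = $5,123,010.58.
Actual sales revenue = 19,560 × $326.48 = $6,385,948.80.
Margin of safety = $6,385,948.80 − $5,123,010.58 = $1,262,938.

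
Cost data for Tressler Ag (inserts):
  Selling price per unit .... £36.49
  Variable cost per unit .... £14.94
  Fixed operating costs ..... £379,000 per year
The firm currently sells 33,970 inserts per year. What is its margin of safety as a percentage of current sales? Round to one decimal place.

48.2%

Each unit contributes £36.49 − £14.94 = £21.55. Break-even units = £379,000 ÷ £21.55 = 17,587.01; break-even revenue = 17,587.01 × £36.49 = £641,749.88.
Current sales = 33,970 × £36.49 = £1,239,565.30.
Margin of safety = (£1,239,565.30 − £641,749.88) ÷ £1,239,565.30 = 48.2%.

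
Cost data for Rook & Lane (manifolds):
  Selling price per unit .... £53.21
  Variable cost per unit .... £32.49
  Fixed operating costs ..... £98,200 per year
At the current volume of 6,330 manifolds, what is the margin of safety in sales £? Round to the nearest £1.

£84,637

Each unit contributes £53.21 − £32.49 = £20.72. Break-even units = £98,200 ÷ £20.72 = 4,739.38; break-even revenue = 4,739.38 × £53.21 = £252,182.53.
Current sales = 6,330 × £53.21 = £336,819.30.
Margin of safety = £336,819.30 − £252,182.53 = £84,637.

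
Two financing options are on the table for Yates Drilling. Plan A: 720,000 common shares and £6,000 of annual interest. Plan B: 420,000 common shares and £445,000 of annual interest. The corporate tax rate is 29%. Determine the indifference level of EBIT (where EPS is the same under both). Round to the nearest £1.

Set EPS_A = EPS_B: (EBIT − £6,000)(1 − 0.29) ÷ 720,000 = (EBIT − £445,000)(1 − 0.29) ÷ 420,000.
The (1 − t) factor cancels: (EBIT − 6,000) × 420,000 = (EBIT − 445,000) × 720,000.
EBIT × (720,000 − 420,000) = 445,000 × 720,000 − 6,000 × 420,000 = 317,880,000,000, so EBIT = 317,880,000,000 ÷ 300,000 = 1,059,600.00.

£1,059,600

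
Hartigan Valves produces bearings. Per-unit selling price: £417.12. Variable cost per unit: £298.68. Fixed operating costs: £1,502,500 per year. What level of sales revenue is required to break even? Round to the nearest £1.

£5,291,479

Contribution margin per unit = £417.12 − £298.68 = £118.44, a CM ratio of £118.44 ÷ £417.12 = 0.2839.
Break-even revenue = fixed costs × price ÷ CM = £1,502,500 × £417.12 ÷ £118.44 = £5,291,479.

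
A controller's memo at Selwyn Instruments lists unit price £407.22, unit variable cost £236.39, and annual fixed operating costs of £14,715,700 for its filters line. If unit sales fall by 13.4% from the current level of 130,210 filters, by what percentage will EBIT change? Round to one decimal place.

-39.6%

At 130,210 units, contribution = 130,210 × £170.83 = £22,243,774.30.
EBIT = £22,243,774.30 − £14,715,700 = £7,528,074.30.
Degree of operating leverage = £22,243,774.30 / £7,528,074.30 = 2.9548.
%ΔEBIT = DOL × %ΔSales = 2.9548 × -13.4% = -39.6%.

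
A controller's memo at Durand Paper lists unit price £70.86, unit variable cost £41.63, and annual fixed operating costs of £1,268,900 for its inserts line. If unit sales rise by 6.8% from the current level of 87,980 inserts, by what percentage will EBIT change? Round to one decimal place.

At 87,980 units, contribution = 87,980 × £29.23 = £2,571,655.40.
Operating income = contribution − fixed costs = £2,571,655.40 − £1,268,900 = £1,302,755.40.
So DOL = total CM / EBIT = £2,571,655.40 / £1,302,755.40 = 1.9740.
So EBIT moves 1.9740 × (+6.8%) = +13.4%.

+13.4%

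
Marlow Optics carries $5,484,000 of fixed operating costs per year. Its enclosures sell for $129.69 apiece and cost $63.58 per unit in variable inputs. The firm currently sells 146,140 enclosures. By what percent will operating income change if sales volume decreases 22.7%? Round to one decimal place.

At 146,140 units, contribution = 146,140 × $66.11 = $9,661,315.40.
Operating income = contribution − fixed costs = $9,661,315.40 − $5,484,000 = $4,177,315.40.
So DOL = total CM / EBIT = $9,661,315.40 / $4,177,315.40 = 2.3128.
So EBIT moves 2.3128 × (-22.7%) = -52.5%.

-52.5%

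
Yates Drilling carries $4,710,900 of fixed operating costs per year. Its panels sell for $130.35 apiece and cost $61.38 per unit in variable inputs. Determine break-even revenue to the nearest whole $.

CM per unit = $130.35 − $61.38 = $68.97; CM ratio = $68.97 / $130.35 = 0.5291.
Break-even sales = FC ÷ CM ratio = $4,710,900 × $130.35 / $68.97 = $8,903,376.

$8,903,376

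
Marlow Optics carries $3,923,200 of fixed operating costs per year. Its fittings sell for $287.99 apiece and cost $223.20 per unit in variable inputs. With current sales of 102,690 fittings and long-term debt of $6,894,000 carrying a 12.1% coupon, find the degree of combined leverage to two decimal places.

3.51

Total contribution margin = 102,690 × $64.79 = $6,653,285.10.
EBIT = $6,653,285.10 − $3,923,200 = $2,730,085.10. Interest = $834,174.00.
DOL = $6,653,285.10 ÷ $2,730,085.10 = 2.4370; DFL = $2,730,085.10 ÷ $1,895,911.10 = 1.4400.
DCL = DOL × DFL = 2.4370 × 1.4400 = 3.5093.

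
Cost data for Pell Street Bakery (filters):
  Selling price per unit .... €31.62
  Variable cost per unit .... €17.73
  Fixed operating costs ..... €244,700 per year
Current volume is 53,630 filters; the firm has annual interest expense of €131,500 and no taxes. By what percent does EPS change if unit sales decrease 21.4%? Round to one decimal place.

Total contribution margin = 53,630 × €13.89 = €744,920.70.
EBIT = €744,920.70 − €244,700 = €500,220.70.
Interest = €131,500.00, so EBIT − I = €368,720.70.
Degree of combined leverage = contribution ÷ (EBIT − I) = €744,920.70 ÷ €368,720.70 = 2.0203.
EPS therefore changes by 2.0203 × (-21.4%) = -43.2%.

-43.2%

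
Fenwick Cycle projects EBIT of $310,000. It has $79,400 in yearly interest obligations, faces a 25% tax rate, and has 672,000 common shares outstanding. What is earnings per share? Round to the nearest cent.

$0.26

Pre-tax income = $310,000 − $79,400.00 = $230,600.00.
After tax at 25%: net income = $230,600.00 × 0.75 = $172,950.00.
EPS = $172,950.00 ÷ 672,000 = $0.26.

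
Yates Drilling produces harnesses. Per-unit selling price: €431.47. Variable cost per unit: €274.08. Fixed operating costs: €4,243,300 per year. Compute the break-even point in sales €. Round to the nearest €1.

CM per unit = €431.47 − €274.08 = €157.39; CM ratio = €157.39 / €431.47 = 0.3648.
Break-even revenue = fixed costs × price ÷ CM = €4,243,300 × €431.47 ÷ €157.39 = €11,632,611.

€11,632,611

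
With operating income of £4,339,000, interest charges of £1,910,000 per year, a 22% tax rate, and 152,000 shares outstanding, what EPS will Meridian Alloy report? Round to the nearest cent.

£12.46

Pre-tax income = £4,339,000 − £1,910,000.00 = £2,429,000.00.
Net income = £2,429,000.00 × (1 − 0.22) = £1,894,620.00.
EPS = £1,894,620.00 ÷ 152,000 = £12.46.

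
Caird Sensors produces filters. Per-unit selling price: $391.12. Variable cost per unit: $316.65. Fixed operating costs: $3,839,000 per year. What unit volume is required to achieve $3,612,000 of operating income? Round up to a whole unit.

100,054 filters

Each unit contributes $391.12 − $316.65 = $74.47.
Units = (FC + target) / CM = ($3,839,000 + $3,612,000) / $74.47 = 100,053.71, so 100,054 filters.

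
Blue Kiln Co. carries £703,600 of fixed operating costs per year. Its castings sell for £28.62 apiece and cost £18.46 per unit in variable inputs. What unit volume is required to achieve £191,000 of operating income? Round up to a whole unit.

Unit CM = price − variable cost = £28.62 − £18.46 = £10.16.
Need Q such that Q × £10.16 − £703,600 = £191,000, i.e. Q = £894,600 / £10.16 = 88,051.18 → 88,052.

88,052 castings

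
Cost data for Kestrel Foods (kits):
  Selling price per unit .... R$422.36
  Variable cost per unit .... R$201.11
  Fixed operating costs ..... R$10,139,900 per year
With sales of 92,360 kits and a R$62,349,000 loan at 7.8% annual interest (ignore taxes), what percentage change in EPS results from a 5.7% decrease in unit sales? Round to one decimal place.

-21.4%

At 92,360 units, contribution = 92,360 × R$221.25 = R$20,434,650.00.
EBIT = R$20,434,650.00 − R$10,139,900 = R$10,294,750.00.
After interest of R$4,863,222.00, pre-tax earnings = R$5,431,528.00.
Degree of combined leverage = contribution ÷ (EBIT − I) = R$20,434,650.00 ÷ R$5,431,528.00 = 3.7622.
%ΔEPS = DCL × %ΔSales = 3.7622 × -5.7% = -21.4%.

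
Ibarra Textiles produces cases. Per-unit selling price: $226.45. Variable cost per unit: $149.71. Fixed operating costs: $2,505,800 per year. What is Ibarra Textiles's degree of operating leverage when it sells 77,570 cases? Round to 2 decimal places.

1.73

Total contribution margin = 77,570 × $76.74 = $5,952,721.80.
Subtracting fixed costs: EBIT = $5,952,721.80 − $2,505,800 = $3,446,921.80.
So DOL = total CM / EBIT = $5,952,721.80 / $3,446,921.80 = 1.7270.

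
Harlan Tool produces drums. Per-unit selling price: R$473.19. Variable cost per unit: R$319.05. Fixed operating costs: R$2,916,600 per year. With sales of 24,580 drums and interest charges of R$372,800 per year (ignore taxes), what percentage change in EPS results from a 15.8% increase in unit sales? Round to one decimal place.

Total contribution margin = 24,580 × R$154.14 = R$3,788,761.20.
Subtracting fixed costs: EBIT = R$3,788,761.20 − R$2,916,600 = R$872,161.20.
After interest of R$372,800.00, pre-tax earnings = R$499,361.20.
Degree of combined leverage = contribution ÷ (EBIT − I) = R$3,788,761.20 ÷ R$499,361.20 = 7.5872.
%ΔEPS = DCL × %ΔSales = 7.5872 × +15.8% = +119.9%.

+119.9%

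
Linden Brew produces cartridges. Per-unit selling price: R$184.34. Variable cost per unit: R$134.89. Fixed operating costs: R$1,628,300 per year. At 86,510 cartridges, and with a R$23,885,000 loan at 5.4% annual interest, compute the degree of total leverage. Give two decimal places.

3.15

Total contribution margin = 86,510 × R$49.45 = R$4,277,919.50.
Subtracting fixed costs: EBIT = R$4,277,919.50 − R$1,628,300 = R$2,649,619.50. Interest = R$1,289,790.00.
DOL = R$4,277,919.50 ÷ R$2,649,619.50 = 1.6145; DFL = R$2,649,619.50 ÷ R$1,359,829.50 = 1.9485.
Combined leverage = 1.6145 × 1.9485 = 3.1459.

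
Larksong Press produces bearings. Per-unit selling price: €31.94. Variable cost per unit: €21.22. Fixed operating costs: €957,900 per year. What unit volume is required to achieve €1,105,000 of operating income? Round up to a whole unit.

192,435 bearings

Unit CM = price − variable cost = €31.94 − €21.22 = €10.72.
Required volume = (fixed costs + target profit) ÷ CM = (€957,900 + €1,105,000) ÷ €10.72 = 192,434.70, so 192,435 bearings.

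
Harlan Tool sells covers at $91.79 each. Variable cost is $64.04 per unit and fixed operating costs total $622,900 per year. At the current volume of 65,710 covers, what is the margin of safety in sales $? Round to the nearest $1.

$3,971,125

Contribution margin per unit = $91.79 − $64.04 = $27.75. Break-even units = $622,900 ÷ $27.75 = 22,446.85; break-even revenue = 22,446.85 × $91.79 = $2,060,396.07.
Actual sales revenue = 65,710 × $91.79 = $6,031,520.90.
Margin of safety = $6,031,520.90 − $2,060,396.07 = $3,971,125.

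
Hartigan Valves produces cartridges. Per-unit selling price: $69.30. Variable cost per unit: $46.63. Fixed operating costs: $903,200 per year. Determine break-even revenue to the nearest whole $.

Contribution margin per unit = $69.30 − $46.63 = $22.67, a CM ratio of $22.67 ÷ $69.30 = 0.3271.
Break-even revenue = fixed costs × price ÷ CM = $903,200 × $69.30 ÷ $22.67 = $2,760,995.

$2,760,995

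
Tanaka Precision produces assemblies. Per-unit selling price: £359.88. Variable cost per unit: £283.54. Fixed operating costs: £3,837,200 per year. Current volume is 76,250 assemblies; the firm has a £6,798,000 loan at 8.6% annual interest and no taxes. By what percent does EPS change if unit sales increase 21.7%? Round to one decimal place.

At 76,250 units, contribution = 76,250 × £76.34 = £5,820,925.00.
Operating income = contribution − fixed costs = £5,820,925.00 − £3,837,200 = £1,983,725.00.
Interest = £584,628.00, so EBIT − I = £1,399,097.00.
DCL = total CM / (EBIT − I) = £5,820,925.00 / £1,399,097.00 = 4.1605.
%ΔEPS = DCL × %ΔSales = 4.1605 × +21.7% = +90.3%.

+90.3%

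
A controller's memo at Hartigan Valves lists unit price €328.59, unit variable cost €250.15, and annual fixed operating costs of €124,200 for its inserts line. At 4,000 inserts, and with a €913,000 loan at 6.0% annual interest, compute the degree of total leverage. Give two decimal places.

Total contribution margin = 4,000 × €78.44 = €313,760.00.
Subtracting fixed costs: EBIT = €313,760.00 − €124,200 = €189,560.00. Interest = €54,780.00.
DOL = €313,760.00 ÷ €189,560.00 = 1.6552; DFL = €189,560.00 ÷ €134,780.00 = 1.4064.
Combined leverage = 1.6552 × 1.4064 = 2.3279.

2.33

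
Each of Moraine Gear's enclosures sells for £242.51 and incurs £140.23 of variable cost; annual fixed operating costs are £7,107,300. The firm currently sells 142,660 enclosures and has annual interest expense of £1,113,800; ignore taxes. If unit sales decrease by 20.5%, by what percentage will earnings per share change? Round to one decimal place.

-47.0%

Total contribution margin = 142,660 × £102.28 = £14,591,264.80.
EBIT = £14,591,264.80 − £7,107,300 = £7,483,964.80.
After interest of £1,113,800.00, pre-tax earnings = £6,370,164.80.
Degree of combined leverage = contribution ÷ (EBIT − I) = £14,591,264.80 ÷ £6,370,164.80 = 2.2906.
EPS therefore changes by 2.2906 × (-20.5%) = -47.0%.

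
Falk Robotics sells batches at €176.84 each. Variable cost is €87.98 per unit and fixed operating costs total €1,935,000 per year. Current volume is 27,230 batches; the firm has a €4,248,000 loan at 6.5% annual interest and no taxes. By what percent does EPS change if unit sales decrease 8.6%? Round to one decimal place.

Contribution at this volume is 27,230 × €88.86 = €2,419,657.80.
Operating income = contribution − fixed costs = €2,419,657.80 − €1,935,000 = €484,657.80.
After interest of €276,120.00, pre-tax earnings = €208,537.80.
Degree of combined leverage = contribution ÷ (EBIT − I) = €2,419,657.80 ÷ €208,537.80 = 11.6030.
EPS therefore changes by 11.6030 × (-8.6%) = -99.8%.

-99.8%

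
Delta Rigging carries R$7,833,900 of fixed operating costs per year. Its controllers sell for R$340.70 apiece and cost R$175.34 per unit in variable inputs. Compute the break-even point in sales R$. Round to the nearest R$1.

R$16,140,601

Contribution margin per unit = R$340.70 − R$175.34 = R$165.36, a CM ratio of R$165.36 ÷ R$340.70 = 0.4854.
Break-even sales = FC ÷ CM ratio = R$7,833,900 × R$340.70 / R$165.36 = R$16,140,601.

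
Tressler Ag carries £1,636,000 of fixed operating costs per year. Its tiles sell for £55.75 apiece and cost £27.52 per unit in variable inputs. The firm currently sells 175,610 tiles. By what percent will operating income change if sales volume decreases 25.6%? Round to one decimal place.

Total contribution margin = 175,610 × £28.23 = £4,957,470.30.
EBIT = £4,957,470.30 − £1,636,000 = £3,321,470.30.
So DOL = total CM / EBIT = £4,957,470.30 / £3,321,470.30 = 1.4926.
%ΔEBIT = DOL × %ΔSales = 1.4926 × -25.6% = -38.2%.

-38.2%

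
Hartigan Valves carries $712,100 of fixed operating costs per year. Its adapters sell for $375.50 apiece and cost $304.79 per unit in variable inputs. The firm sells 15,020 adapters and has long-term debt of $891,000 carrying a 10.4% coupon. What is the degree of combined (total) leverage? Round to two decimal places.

Total contribution margin = 15,020 × $70.71 = $1,062,064.20.
Operating income = contribution − fixed costs = $1,062,064.20 − $712,100 = $349,964.20. Interest = $92,664.00.
DOL = $1,062,064.20 ÷ $349,964.20 = 3.0348; DFL = $349,964.20 ÷ $257,300.20 = 1.3601.
Combined leverage = 3.0348 × 1.3601 = 4.1276.

4.13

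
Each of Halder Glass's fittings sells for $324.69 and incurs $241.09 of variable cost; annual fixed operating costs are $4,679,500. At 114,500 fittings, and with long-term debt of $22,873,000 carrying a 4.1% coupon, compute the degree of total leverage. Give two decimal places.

2.42

Total contribution margin = 114,500 × $83.60 = $9,572,200.00.
Operating income = contribution − fixed costs = $9,572,200.00 − $4,679,500 = $4,892,700.00. Interest = $937,793.00.
DOL = $9,572,200.00 ÷ $4,892,700.00 = 1.9564; DFL = $4,892,700.00 ÷ $3,954,907.00 = 1.2371.
DCL = DOL × DFL = 1.9564 × 1.2371 = 2.4203.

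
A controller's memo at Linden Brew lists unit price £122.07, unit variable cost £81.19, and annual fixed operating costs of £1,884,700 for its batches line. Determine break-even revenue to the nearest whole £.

CM per unit = £122.07 − £81.19 = £40.88; CM ratio = £40.88 / £122.07 = 0.3349.
Break-even revenue = fixed costs × price ÷ CM = £1,884,700 × £122.07 ÷ £40.88 = £5,627,821.

£5,627,821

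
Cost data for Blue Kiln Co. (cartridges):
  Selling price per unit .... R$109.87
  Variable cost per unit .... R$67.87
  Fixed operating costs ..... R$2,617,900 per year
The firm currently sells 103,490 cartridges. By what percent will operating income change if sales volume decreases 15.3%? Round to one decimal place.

At 103,490 units, contribution = 103,490 × R$42.00 = R$4,346,580.00.
Subtracting fixed costs: EBIT = R$4,346,580.00 − R$2,617,900 = R$1,728,680.00.
So DOL = total CM / EBIT = R$4,346,580.00 / R$1,728,680.00 = 2.5144.
So EBIT moves 2.5144 × (-15.3%) = -38.5%.

-38.5%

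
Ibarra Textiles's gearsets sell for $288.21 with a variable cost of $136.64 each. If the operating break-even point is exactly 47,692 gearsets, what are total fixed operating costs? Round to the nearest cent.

Unit CM = price − variable cost = $288.21 − $136.64 = $151.57.
Since BE = FC / CM, FC = 47,692 × $151.57 = $7,228,676.44.

$7,228,676.44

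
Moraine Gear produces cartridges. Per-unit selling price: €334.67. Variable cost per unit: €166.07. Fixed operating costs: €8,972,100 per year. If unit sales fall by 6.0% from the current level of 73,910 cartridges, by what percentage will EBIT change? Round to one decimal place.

Contribution at this volume is 73,910 × €168.60 = €12,461,226.00.
EBIT = €12,461,226.00 − €8,972,100 = €3,489,126.00.
DOL = contribution ÷ EBIT = €12,461,226.00 ÷ €3,489,126.00 = 3.5714.
%ΔEBIT = DOL × %ΔSales = 3.5714 × -6.0% = -21.4%.

-21.4%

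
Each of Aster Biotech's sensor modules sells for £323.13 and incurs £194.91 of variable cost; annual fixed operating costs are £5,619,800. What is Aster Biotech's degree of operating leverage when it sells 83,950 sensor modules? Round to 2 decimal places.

Total contribution margin = 83,950 × £128.22 = £10,764,069.00.
EBIT = £10,764,069.00 − £5,619,800 = £5,144,269.00.
DOL = contribution ÷ EBIT = £10,764,069.00 ÷ £5,144,269.00 = 2.0924.

2.09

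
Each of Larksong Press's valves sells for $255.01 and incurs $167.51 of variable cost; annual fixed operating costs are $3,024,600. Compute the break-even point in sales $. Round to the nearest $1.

$8,814,894

CM per unit = $255.01 − $167.51 = $87.50; CM ratio = $87.50 / $255.01 = 0.3431.
Break-even sales = FC ÷ CM ratio = $3,024,600 × $255.01 / $87.50 = $8,814,894.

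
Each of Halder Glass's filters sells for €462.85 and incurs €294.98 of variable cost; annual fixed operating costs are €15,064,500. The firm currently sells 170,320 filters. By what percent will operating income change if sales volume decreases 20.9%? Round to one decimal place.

-44.2%

Contribution at this volume is 170,320 × €167.87 = €28,591,618.40.
Subtracting fixed costs: EBIT = €28,591,618.40 − €15,064,500 = €13,527,118.40.
So DOL = total CM / EBIT = €28,591,618.40 / €13,527,118.40 = 2.1137.
%ΔEBIT = DOL × %ΔSales = 2.1137 × -20.9% = -44.2%.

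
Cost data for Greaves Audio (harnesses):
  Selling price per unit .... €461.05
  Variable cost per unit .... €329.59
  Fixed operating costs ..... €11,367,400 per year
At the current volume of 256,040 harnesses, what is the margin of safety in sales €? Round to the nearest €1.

€78,180,060

Each unit contributes €461.05 − €329.59 = €131.46. Break-even units = €11,367,400 ÷ €131.46 = 86,470.41; break-even revenue = 86,470.41 × €461.05 = €39,867,182.18.
Actual sales revenue = 256,040 × €461.05 = €118,047,242.00.
Margin of safety = €118,047,242.00 − €39,867,182.18 = €78,180,060.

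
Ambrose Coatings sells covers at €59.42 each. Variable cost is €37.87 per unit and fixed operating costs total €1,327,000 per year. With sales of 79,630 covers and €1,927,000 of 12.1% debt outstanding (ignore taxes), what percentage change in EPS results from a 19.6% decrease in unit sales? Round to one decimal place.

Total contribution margin = 79,630 × €21.55 = €1,716,026.50.
Operating income = contribution − fixed costs = €1,716,026.50 − €1,327,000 = €389,026.50.
After interest of €233,167.00, pre-tax earnings = €155,859.50.
Degree of combined leverage = contribution ÷ (EBIT − I) = €1,716,026.50 ÷ €155,859.50 = 11.0101.
%ΔEPS = DCL × %ΔSales = 11.0101 × -19.6% = -215.8%.

-215.8%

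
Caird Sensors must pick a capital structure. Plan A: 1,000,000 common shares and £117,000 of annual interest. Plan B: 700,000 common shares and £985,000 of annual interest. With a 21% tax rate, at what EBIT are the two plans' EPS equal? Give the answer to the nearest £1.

£3,010,333

At indifference, (EBIT − 117,000)(1 − t)/1,000,000 = (EBIT − 985,000)(1 − t)/700,000.
The (1 − t) factor cancels: (EBIT − 117,000) × 700,000 = (EBIT − 985,000) × 1,000,000.
Solving, EBIT = (985,000·1,000,000 − 117,000·700,000) / (1,000,000 − 700,000) = 903,100,000,000 / 300,000 = 3,010,333.33.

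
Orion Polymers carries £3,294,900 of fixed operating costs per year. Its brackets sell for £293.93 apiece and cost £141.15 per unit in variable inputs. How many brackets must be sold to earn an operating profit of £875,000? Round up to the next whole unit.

Unit CM = price − variable cost = £293.93 − £141.15 = £152.78.
Required volume = (fixed costs + target profit) ÷ CM = (£3,294,900 + £875,000) ÷ £152.78 = 27,293.49, so 27,294 brackets.

27,294 brackets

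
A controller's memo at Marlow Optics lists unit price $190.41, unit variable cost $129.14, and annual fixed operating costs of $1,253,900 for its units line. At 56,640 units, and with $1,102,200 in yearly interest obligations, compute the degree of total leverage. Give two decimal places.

3.11

Total contribution margin = 56,640 × $61.27 = $3,470,332.80.
Subtracting fixed costs: EBIT = $3,470,332.80 − $1,253,900 = $2,216,432.80. Interest = $1,102,200.00.
DOL = $3,470,332.80 ÷ $2,216,432.80 = 1.5657; DFL = $2,216,432.80 ÷ $1,114,232.80 = 1.9892.
Combined leverage = 1.5657 × 1.9892 = 3.1145.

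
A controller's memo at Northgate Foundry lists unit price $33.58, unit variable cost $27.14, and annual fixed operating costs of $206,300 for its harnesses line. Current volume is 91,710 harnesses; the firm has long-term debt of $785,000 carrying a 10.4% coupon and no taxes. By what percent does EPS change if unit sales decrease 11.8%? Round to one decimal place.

Total contribution margin = 91,710 × $6.44 = $590,612.40.
Operating income = contribution − fixed costs = $590,612.40 − $206,300 = $384,312.40.
Interest = $81,640.00, so EBIT − I = $302,672.40.
Degree of combined leverage = contribution ÷ (EBIT − I) = $590,612.40 ÷ $302,672.40 = 1.9513.
%ΔEPS = DCL × %ΔSales = 1.9513 × -11.8% = -23.0%.

-23.0%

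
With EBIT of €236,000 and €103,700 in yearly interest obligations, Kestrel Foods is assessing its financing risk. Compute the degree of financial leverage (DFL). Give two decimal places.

1.78

Annual interest charges come to €103,700.00.
DFL = EBIT ÷ (EBIT − I) = €236,000 ÷ (€236,000 − €103,700.00) = €236,000 ÷ €132,300.00 = 1.7838.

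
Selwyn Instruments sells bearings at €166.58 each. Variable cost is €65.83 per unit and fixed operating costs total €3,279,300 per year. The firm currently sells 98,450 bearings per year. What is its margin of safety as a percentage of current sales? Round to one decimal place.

Each unit contributes €166.58 − €65.83 = €100.75. Break-even units = €3,279,300 ÷ €100.75 = 32,548.88; break-even revenue = 32,548.88 × €166.58 = €5,421,992.99.
Actual sales revenue = 98,450 × €166.58 = €16,399,801.00.
Margin of safety = (€16,399,801.00 − €5,421,992.99) ÷ €16,399,801.00 = 66.9%.

66.9%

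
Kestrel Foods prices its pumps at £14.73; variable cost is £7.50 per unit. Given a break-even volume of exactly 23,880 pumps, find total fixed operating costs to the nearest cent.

Contribution margin per unit = £14.73 − £7.50 = £7.23.
Fixed costs = break-even units × CM = 23,880 × £7.23 = £172,652.40.

£172,652.40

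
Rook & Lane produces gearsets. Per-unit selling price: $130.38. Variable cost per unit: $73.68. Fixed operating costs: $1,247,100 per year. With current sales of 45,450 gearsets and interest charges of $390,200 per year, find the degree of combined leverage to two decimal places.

2.74

Total contribution margin = 45,450 × $56.70 = $2,577,015.00.
EBIT = $2,577,015.00 − $1,247,100 = $1,329,915.00. Interest = $390,200.00, so EBIT − I = $939,715.00.
Degree of total leverage = total CM / (EBIT − interest) = $2,577,015.00 / $939,715.00 = 2.7423.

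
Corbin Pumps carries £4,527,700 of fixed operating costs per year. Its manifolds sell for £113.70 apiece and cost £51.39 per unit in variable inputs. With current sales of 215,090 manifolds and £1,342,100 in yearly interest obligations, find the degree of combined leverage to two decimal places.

Total contribution margin = 215,090 × £62.31 = £13,402,257.90.
EBIT = £13,402,257.90 − £4,527,700 = £8,874,557.90. Interest = £1,342,100.00, so EBIT − I = £7,532,457.90.
DCL = contribution ÷ (EBIT − I) = £13,402,257.90 ÷ £7,532,457.90 = 1.7793.

1.78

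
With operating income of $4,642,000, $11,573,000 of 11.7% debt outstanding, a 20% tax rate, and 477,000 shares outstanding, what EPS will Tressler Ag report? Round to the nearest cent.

$5.51

Pre-tax income = $4,642,000 − $1,354,041.00 = $3,287,959.00.
After tax at 20%: net income = $3,287,959.00 × 0.80 = $2,630,367.20.
Per share: $2,630,367.20 / 477,000 shares = $5.51.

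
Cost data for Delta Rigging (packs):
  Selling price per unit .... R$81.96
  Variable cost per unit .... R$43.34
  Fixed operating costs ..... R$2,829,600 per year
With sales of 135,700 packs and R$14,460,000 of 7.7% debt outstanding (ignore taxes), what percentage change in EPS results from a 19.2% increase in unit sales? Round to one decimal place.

+77.5%

Contribution at this volume is 135,700 × R$38.62 = R$5,240,734.00.
EBIT = R$5,240,734.00 − R$2,829,600 = R$2,411,134.00.
After interest of R$1,113,420.00, pre-tax earnings = R$1,297,714.00.
DCL = total CM / (EBIT − I) = R$5,240,734.00 / R$1,297,714.00 = 4.0384.
EPS therefore changes by 4.0384 × (+19.2%) = +77.5%.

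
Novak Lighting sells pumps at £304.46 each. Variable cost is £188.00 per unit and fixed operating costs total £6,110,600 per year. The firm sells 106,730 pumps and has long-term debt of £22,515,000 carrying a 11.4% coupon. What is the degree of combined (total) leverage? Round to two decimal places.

At 106,730 units, contribution = 106,730 × £116.46 = £12,429,775.80.
EBIT = £12,429,775.80 − £6,110,600 = £6,319,175.80. Interest = £2,566,710.00.
DOL = £12,429,775.80 ÷ £6,319,175.80 = 1.9670; DFL = £6,319,175.80 ÷ £3,752,465.80 = 1.6840.
Combined leverage = 1.9670 × 1.6840 = 3.3124.

3.31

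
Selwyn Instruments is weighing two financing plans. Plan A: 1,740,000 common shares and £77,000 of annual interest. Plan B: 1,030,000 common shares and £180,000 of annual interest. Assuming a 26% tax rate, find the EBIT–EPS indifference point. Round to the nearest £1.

Set EPS_A = EPS_B: (EBIT − £77,000)(1 − 0.26) ÷ 1,740,000 = (EBIT − £180,000)(1 − 0.26) ÷ 1,030,000.
Cancelling (1 − t) and cross-multiplying: 1,030,000·(EBIT − 77,000) = 1,740,000·(EBIT − 180,000).
EBIT × (1,740,000 − 1,030,000) = 180,000 × 1,740,000 − 77,000 × 1,030,000 = 233,890,000,000, so EBIT = 233,890,000,000 ÷ 710,000 = 329,422.54.

£329,423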